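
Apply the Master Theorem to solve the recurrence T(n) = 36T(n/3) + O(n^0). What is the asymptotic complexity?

Master Theorem for T(n) = 36T(n/3) + O(n^0):

a = 36, b = 3, c = 0
log_b(a) = log_3(36) = 3.2619

Case 1: c = 0 < log_3(36) = 3.2619
T(n) = O(n^(log_3 36))

For T(n) = 36T(n/3) + O(n^0): log_3(36) = 3.2619. This is Case 1 of the Master Theorem (c < log_b(a), work dominated by leaves), giving O(n^(log_3 36)).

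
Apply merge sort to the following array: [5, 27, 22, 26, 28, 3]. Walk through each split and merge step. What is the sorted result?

Merge sort trace:

Split: [5, 27, 22, 26, 28, 3] -> [5, 27, 22] and [26, 28, 3]
  Split: [5, 27, 22] -> [5] and [27, 22]
    Split: [27, 22] -> [27] and [22]
    Merge: [27] + [22] -> [22, 27]
  Merge: [5] + [22, 27] -> [5, 22, 27]
  Split: [26, 28, 3] -> [26] and [28, 3]
    Split: [28, 3] -> [28] and [3]
    Merge: [28] + [3] -> [3, 28]
  Merge: [26] + [3, 28] -> [3, 26, 28]
Merge: [5, 22, 27] + [3, 26, 28] -> [3, 5, 22, 26, 27, 28]

Final sorted array: [3, 5, 22, 26, 27, 28]

The merge sort proceeds by recursively splitting the array and merging sorted halves.
After all merges, the sorted array is [3, 5, 22, 26, 27, 28].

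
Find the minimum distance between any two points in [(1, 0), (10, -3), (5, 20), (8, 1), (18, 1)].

Computing all pairwise distances among 5 points:

d((1, 0), (10, -3)) = 9.4868
d((1, 0), (5, 20)) = 20.3961
d((1, 0), (8, 1)) = 7.0711
d((1, 0), (18, 1)) = 17.0294
d((10, -3), (5, 20)) = 23.5372
d((10, -3), (8, 1)) = 4.4721 <-- minimum
d((10, -3), (18, 1)) = 8.9443
d((5, 20), (8, 1)) = 19.2354
d((5, 20), (18, 1)) = 23.0217
d((8, 1), (18, 1)) = 10.0

Closest pair: (10, -3) and (8, 1) with distance 4.4721

The closest pair is (10, -3) and (8, 1) with Euclidean distance 4.4721. For 5 points, brute-force pairwise comparison is shown above. For large n, the divide-and-conquer algorithm (sort by x, recurse on halves, check the dividing strip) achieves O(n log n).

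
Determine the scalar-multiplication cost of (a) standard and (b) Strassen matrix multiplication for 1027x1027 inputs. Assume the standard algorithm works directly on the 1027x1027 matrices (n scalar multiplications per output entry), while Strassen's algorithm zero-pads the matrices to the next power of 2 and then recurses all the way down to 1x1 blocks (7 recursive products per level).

Matrix multiplication for 1027x1027 matrices:

Strassen's algorithm requires power-of-2 dimensions. Pad 1027x1027 to 2048x2048 (next power of 2).

Standard algorithm: 1027^3 = 1083206683 multiplications
Strassen's algorithm: 7^(log2(2048)) = 7^11 = 1977326743 multiplications
Difference: 1083206683 - 1977326743 = -894120060 (Strassen uses MORE here due to padding overhead — for small or just-over-power-of-2 n, padding can outweigh the per-level savings)

Standard: 1083206683 multiplications (1027^3). Strassen: 1977326743 multiplications (7^11, after padding to 2048x2048). Strassen reduces 8 recursive multiplications to 7 at each level.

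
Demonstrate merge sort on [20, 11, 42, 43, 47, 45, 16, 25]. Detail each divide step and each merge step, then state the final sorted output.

Merge sort trace:

Split: [20, 11, 42, 43, 47, 45, 16, 25] -> [20, 11, 42, 43] and [47, 45, 16, 25]
  Split: [20, 11, 42, 43] -> [20, 11] and [42, 43]
    Split: [20, 11] -> [20] and [11]
    Merge: [20] + [11] -> [11, 20]
    Split: [42, 43] -> [42] and [43]
    Merge: [42] + [43] -> [42, 43]
  Merge: [11, 20] + [42, 43] -> [11, 20, 42, 43]
  Split: [47, 45, 16, 25] -> [47, 45] and [16, 25]
    Split: [47, 45] -> [47] and [45]
    Merge: [47] + [45] -> [45, 47]
    Split: [16, 25] -> [16] and [25]
    Merge: [16] + [25] -> [16, 25]
  Merge: [45, 47] + [16, 25] -> [16, 25, 45, 47]
Merge: [11, 20, 42, 43] + [16, 25, 45, 47] -> [11, 16, 20, 25, 42, 43, 45, 47]

Final sorted array: [11, 16, 20, 25, 42, 43, 45, 47]

The merge sort proceeds by recursively splitting the array and merging sorted halves.
After all merges, the sorted array is [11, 16, 20, 25, 42, 43, 45, 47].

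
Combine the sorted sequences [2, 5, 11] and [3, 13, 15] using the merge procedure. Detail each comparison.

Merging process:

Compare 2 vs 3: take 2 from left. Merged: [2]
Compare 5 vs 3: take 3 from right. Merged: [2, 3]
Compare 5 vs 13: take 5 from left. Merged: [2, 3, 5]
Compare 11 vs 13: take 11 from left. Merged: [2, 3, 5, 11]
Append remaining from right: [13, 15]. Merged: [2, 3, 5, 11, 13, 15]

Final merged array: [2, 3, 5, 11, 13, 15]
Total comparisons: 4

The merged array is [2, 3, 5, 11, 13, 15], requiring 4 comparisons. The merge step runs in O(n) time where n is the total number of elements.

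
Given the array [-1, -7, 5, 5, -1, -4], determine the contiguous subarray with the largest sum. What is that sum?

Using Kadane's algorithm on [-1, -7, 5, 5, -1, -4]:

Scanning through the array:
Position 1 (value -7): max_ending_here = -7, max_so_far = -1
Position 2 (value 5): max_ending_here = 5, max_so_far = 5
Position 3 (value 5): max_ending_here = 10, max_so_far = 10
Position 4 (value -1): max_ending_here = 9, max_so_far = 10
Position 5 (value -4): max_ending_here = 5, max_so_far = 10

Maximum subarray: [5, 5]
Maximum sum: 10

The maximum subarray is [5, 5] with sum 10. This subarray runs from index 2 to index 3.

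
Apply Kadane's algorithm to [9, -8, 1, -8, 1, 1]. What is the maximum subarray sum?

Using Kadane's algorithm on [9, -8, 1, -8, 1, 1]:

Scanning through the array:
Position 1 (value -8): max_ending_here = 1, max_so_far = 9
Position 2 (value 1): max_ending_here = 2, max_so_far = 9
Position 3 (value -8): max_ending_here = -6, max_so_far = 9
Position 4 (value 1): max_ending_here = 1, max_so_far = 9
Position 5 (value 1): max_ending_here = 2, max_so_far = 9

Maximum subarray: [9]
Maximum sum: 9

The maximum subarray is [9] with sum 9. This subarray runs from index 0 to index 0.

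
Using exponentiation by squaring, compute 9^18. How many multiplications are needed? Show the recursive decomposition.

Computing 9^18 by squaring (build up from 9^1; each line after the first costs one multiplication):

9^1 = 9
9^2 = (9^1)^2 = 9^2 = 81
9^4 = (9^2)^2 = 81^2 = 6561
9^8 = (9^4)^2 = 6561^2 = 43046721
9^9 = 9 * 9^8 = 9 * 43046721 = 387420489
9^18 = (9^9)^2 = 387420489^2 = 150094635296999121

Result: 150094635296999121
Multiplications needed: 5 (5 lines after 9^1)

9^18 = 150094635296999121. Using exponentiation by squaring, this requires 5 multiplications. The key idea: if the exponent is even, square the half-power; if odd, multiply by the base once.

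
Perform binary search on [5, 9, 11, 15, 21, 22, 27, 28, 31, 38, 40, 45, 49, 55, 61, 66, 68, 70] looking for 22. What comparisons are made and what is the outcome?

Binary search for 22 in [5, 9, 11, 15, 21, 22, 27, 28, 31, 38, 40, 45, 49, 55, 61, 66, 68, 70]:

lo=0, hi=17, mid=8, arr[mid]=31 -> 31 > 22, search left half
lo=0, hi=7, mid=3, arr[mid]=15 -> 15 < 22, search right half
lo=4, hi=7, mid=5, arr[mid]=22 -> Found target at index 5!

Binary search finds 22 at index 5 after 3 comparisons. The search repeatedly halves the search space by comparing with the middle element.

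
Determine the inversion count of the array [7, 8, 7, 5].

Finding inversions in [7, 8, 7, 5]:

(0, 3): arr[0]=7 > arr[3]=5
(1, 2): arr[1]=8 > arr[2]=7
(1, 3): arr[1]=8 > arr[3]=5
(2, 3): arr[2]=7 > arr[3]=5

Total inversions: 4

The array has 4 inversion(s): (0,3), (1,2), (1,3), (2,3). Each pair (i,j) satisfies i < j and arr[i] > arr[j].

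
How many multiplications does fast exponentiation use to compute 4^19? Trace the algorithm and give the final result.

Computing 4^19 by squaring (build up from 4^1; each line after the first costs one multiplication):

4^1 = 4
4^2 = (4^1)^2 = 4^2 = 16
4^4 = (4^2)^2 = 16^2 = 256
4^8 = (4^4)^2 = 256^2 = 65536
4^9 = 4 * 4^8 = 4 * 65536 = 262144
4^18 = (4^9)^2 = 262144^2 = 68719476736
4^19 = 4 * 4^18 = 4 * 68719476736 = 274877906944

Result: 274877906944
Multiplications needed: 6 (6 lines after 4^1)

4^19 = 274877906944. Using exponentiation by squaring, this requires 6 multiplications. The key idea: if the exponent is even, square the half-power; if odd, multiply by the base once.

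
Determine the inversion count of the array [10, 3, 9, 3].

Finding inversions in [10, 3, 9, 3]:

(0, 1): arr[0]=10 > arr[1]=3
(0, 2): arr[0]=10 > arr[2]=9
(0, 3): arr[0]=10 > arr[3]=3
(2, 3): arr[2]=9 > arr[3]=3

Total inversions: 4

The array has 4 inversion(s): (0,1), (0,2), (0,3), (2,3). Each pair (i,j) satisfies i < j and arr[i] > arr[j].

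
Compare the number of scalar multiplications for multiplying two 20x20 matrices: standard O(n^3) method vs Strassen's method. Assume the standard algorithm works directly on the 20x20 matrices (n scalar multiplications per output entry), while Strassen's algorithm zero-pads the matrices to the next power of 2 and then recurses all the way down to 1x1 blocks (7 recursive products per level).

Matrix multiplication for 20x20 matrices:

Strassen's algorithm requires power-of-2 dimensions. Pad 20x20 to 32x32 (next power of 2).

Standard algorithm: 20^3 = 8000 multiplications
Strassen's algorithm: 7^(log2(32)) = 7^5 = 16807 multiplications
Difference: 8000 - 16807 = -8807 (Strassen uses MORE here due to padding overhead — for small or just-over-power-of-2 n, padding can outweigh the per-level savings)

Standard: 8000 multiplications (20^3). Strassen: 16807 multiplications (7^5, after padding to 32x32). Strassen reduces 8 recursive multiplications to 7 at each level.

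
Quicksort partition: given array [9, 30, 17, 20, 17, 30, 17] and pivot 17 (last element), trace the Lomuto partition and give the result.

Lomuto partition with pivot = 17:

Initial array: [9, 30, 17, 20, 17, 30, 17]

arr[0]=9 <= 17: swap with position 0, array becomes [9, 30, 17, 20, 17, 30, 17]
arr[1]=30 > 17: no swap
arr[2]=17 <= 17: swap with position 1, array becomes [9, 17, 30, 20, 17, 30, 17]
arr[3]=20 > 17: no swap
arr[4]=17 <= 17: swap with position 2, array becomes [9, 17, 17, 20, 30, 30, 17]
arr[5]=30 > 17: no swap

Place pivot at position 3: [9, 17, 17, 17, 30, 30, 20]
Pivot position: 3

After partitioning with pivot 17, the array becomes [9, 17, 17, 17, 30, 30, 20]. The pivot is placed at index 3. All elements to the left of the pivot are <= 17, and all elements to the right are > 17.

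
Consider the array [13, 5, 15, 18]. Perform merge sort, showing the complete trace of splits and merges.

Merge sort trace:

Split: [13, 5, 15, 18] -> [13, 5] and [15, 18]
  Split: [13, 5] -> [13] and [5]
  Merge: [13] + [5] -> [5, 13]
  Split: [15, 18] -> [15] and [18]
  Merge: [15] + [18] -> [15, 18]
Merge: [5, 13] + [15, 18] -> [5, 13, 15, 18]

Final sorted array: [5, 13, 15, 18]

The merge sort proceeds by recursively splitting the array and merging sorted halves.
After all merges, the sorted array is [5, 13, 15, 18].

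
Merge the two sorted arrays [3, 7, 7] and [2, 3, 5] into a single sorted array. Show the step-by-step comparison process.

Merging process:

Compare 3 vs 2: take 2 from right. Merged: [2]
Compare 3 vs 3: take 3 from left. Merged: [2, 3]
Compare 7 vs 3: take 3 from right. Merged: [2, 3, 3]
Compare 7 vs 5: take 5 from right. Merged: [2, 3, 3, 5]
Append remaining from left: [7, 7]. Merged: [2, 3, 3, 5, 7, 7]

Final merged array: [2, 3, 3, 5, 7, 7]
Total comparisons: 4

The merged array is [2, 3, 3, 5, 7, 7], requiring 4 comparisons. The merge step runs in O(n) time where n is the total number of elements.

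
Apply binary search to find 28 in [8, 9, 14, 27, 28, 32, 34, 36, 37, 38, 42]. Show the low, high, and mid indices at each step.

Binary search for 28 in [8, 9, 14, 27, 28, 32, 34, 36, 37, 38, 42]:

lo=0, hi=10, mid=5, arr[mid]=32 -> 32 > 28, search left half
lo=0, hi=4, mid=2, arr[mid]=14 -> 14 < 28, search right half
lo=3, hi=4, mid=3, arr[mid]=27 -> 27 < 28, search right half
lo=4, hi=4, mid=4, arr[mid]=28 -> Found target at index 4!

Binary search finds 28 at index 4 after 4 comparisons. The search repeatedly halves the search space by comparing with the middle element.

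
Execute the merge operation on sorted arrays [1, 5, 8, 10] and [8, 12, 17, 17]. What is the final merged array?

Merging process:

Compare 1 vs 8: take 1 from left. Merged: [1]
Compare 5 vs 8: take 5 from left. Merged: [1, 5]
Compare 8 vs 8: take 8 from left. Merged: [1, 5, 8]
Compare 10 vs 8: take 8 from right. Merged: [1, 5, 8, 8]
Compare 10 vs 12: take 10 from left. Merged: [1, 5, 8, 8, 10]
Append remaining from right: [12, 17, 17]. Merged: [1, 5, 8, 8, 10, 12, 17, 17]

Final merged array: [1, 5, 8, 8, 10, 12, 17, 17]
Total comparisons: 5

The merged array is [1, 5, 8, 8, 10, 12, 17, 17], requiring 5 comparisons. The merge step runs in O(n) time where n is the total number of elements.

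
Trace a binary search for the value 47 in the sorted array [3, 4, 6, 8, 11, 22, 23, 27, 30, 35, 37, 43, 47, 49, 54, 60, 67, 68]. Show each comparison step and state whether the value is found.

Binary search for 47 in [3, 4, 6, 8, 11, 22, 23, 27, 30, 35, 37, 43, 47, 49, 54, 60, 67, 68]:

lo=0, hi=17, mid=8, arr[mid]=30 -> 30 < 47, search right half
lo=9, hi=17, mid=13, arr[mid]=49 -> 49 > 47, search left half
lo=9, hi=12, mid=10, arr[mid]=37 -> 37 < 47, search right half
lo=11, hi=12, mid=11, arr[mid]=43 -> 43 < 47, search right half
lo=12, hi=12, mid=12, arr[mid]=47 -> Found target at index 12!

Binary search finds 47 at index 12 after 5 comparisons. The search repeatedly halves the search space by comparing with the middle element.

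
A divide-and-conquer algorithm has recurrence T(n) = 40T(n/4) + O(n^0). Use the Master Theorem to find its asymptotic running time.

Master Theorem for T(n) = 40T(n/4) + O(n^0):

a = 40, b = 4, c = 0
log_b(a) = log_4(40) = 2.6610

Case 1: c = 0 < log_4(40) = 2.6610
T(n) = O(n^(log_4 40))

For T(n) = 40T(n/4) + O(n^0): log_4(40) = 2.6610. This is Case 1 of the Master Theorem (c < log_b(a), work dominated by leaves), giving O(n^(log_4 40)).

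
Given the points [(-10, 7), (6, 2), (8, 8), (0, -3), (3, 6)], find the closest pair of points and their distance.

Computing all pairwise distances among 5 points:

d((-10, 7), (6, 2)) = 16.7631
d((-10, 7), (8, 8)) = 18.0278
d((-10, 7), (0, -3)) = 14.1421
d((-10, 7), (3, 6)) = 13.0384
d((6, 2), (8, 8)) = 6.3246
d((6, 2), (0, -3)) = 7.8102
d((6, 2), (3, 6)) = 5.0 <-- minimum
d((8, 8), (0, -3)) = 13.6015
d((8, 8), (3, 6)) = 5.3852
d((0, -3), (3, 6)) = 9.4868

Closest pair: (6, 2) and (3, 6) with distance 5.0

The closest pair is (6, 2) and (3, 6) with Euclidean distance 5.0. For 5 points, brute-force pairwise comparison is shown above. For large n, the divide-and-conquer algorithm (sort by x, recurse on halves, check the dividing strip) achieves O(n log n).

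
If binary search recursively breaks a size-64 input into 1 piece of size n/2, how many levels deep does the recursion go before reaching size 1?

For divide and conquer with division factor 2:

Problem sizes at each level:
Level 0: 64
Level 1: 32
Level 2: 16
Level 3: 8
Level 4: 4
Level 5: 2
Level 6: 1

The root is level 0 and the size-1 base case is level 6 (the tree spans levels 0 through 6, i.e. 7 levels counting the root), so the depth is the number of divisions: log_2(64) = 6

The recursion tree depth is log_2(64) = 6. At each level, the problem size is divided by 2, so it takes 6 divisions to reduce to a base case of size 1. The algorithm makes 1 recursive call at each level.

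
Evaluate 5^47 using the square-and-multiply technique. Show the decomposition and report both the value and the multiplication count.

Computing 5^47 by squaring (build up from 5^1; each line after the first costs one multiplication):

5^1 = 5
5^2 = (5^1)^2 = 5^2 = 25
5^4 = (5^2)^2 = 25^2 = 625
5^5 = 5 * 5^4 = 5 * 625 = 3125
5^10 = (5^5)^2 = 3125^2 = 9765625
5^11 = 5 * 5^10 = 5 * 9765625 = 48828125
5^22 = (5^11)^2 = 48828125^2 = 2384185791015625
5^23 = 5 * 5^22 = 5 * 2384185791015625 = 11920928955078125
5^46 = (5^23)^2 = 11920928955078125^2 = 142108547152020037174224853515625
5^47 = 5 * 5^46 = 5 * 142108547152020037174224853515625 = 710542735760100185871124267578125

Result: 710542735760100185871124267578125
Multiplications needed: 9 (9 lines after 5^1)

5^47 = 710542735760100185871124267578125. Using exponentiation by squaring, this requires 9 multiplications. The key idea: if the exponent is even, square the half-power; if odd, multiply by the base once.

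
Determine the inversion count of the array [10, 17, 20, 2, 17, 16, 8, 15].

Finding inversions in [10, 17, 20, 2, 17, 16, 8, 15]:

(0, 3): arr[0]=10 > arr[3]=2
(0, 6): arr[0]=10 > arr[6]=8
(1, 3): arr[1]=17 > arr[3]=2
(1, 5): arr[1]=17 > arr[5]=16
(1, 6): arr[1]=17 > arr[6]=8
(1, 7): arr[1]=17 > arr[7]=15
(2, 3): arr[2]=20 > arr[3]=2
(2, 4): arr[2]=20 > arr[4]=17
(2, 5): arr[2]=20 > arr[5]=16
(2, 6): arr[2]=20 > arr[6]=8
(2, 7): arr[2]=20 > arr[7]=15
(4, 5): arr[4]=17 > arr[5]=16
(4, 6): arr[4]=17 > arr[6]=8
(4, 7): arr[4]=17 > arr[7]=15
(5, 6): arr[5]=16 > arr[6]=8
(5, 7): arr[5]=16 > arr[7]=15

Total inversions: 16

The array has 16 inversion(s): (0,3), (0,6), (1,3), (1,5), (1,6), (1,7), (2,3), (2,4), (2,5), (2,6), (2,7), (4,5), (4,6), (4,7), (5,6), (5,7). Each pair (i,j) satisfies i < j and arr[i] > arr[j].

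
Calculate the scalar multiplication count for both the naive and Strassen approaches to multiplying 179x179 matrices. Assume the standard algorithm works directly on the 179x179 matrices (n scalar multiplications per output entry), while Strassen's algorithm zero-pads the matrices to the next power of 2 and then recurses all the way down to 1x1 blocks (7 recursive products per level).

Matrix multiplication for 179x179 matrices:

Strassen's algorithm requires power-of-2 dimensions. Pad 179x179 to 256x256 (next power of 2).

Standard algorithm: 179^3 = 5735339 multiplications
Strassen's algorithm: 7^(log2(256)) = 7^8 = 5764801 multiplications
Difference: 5735339 - 5764801 = -29462 (Strassen uses MORE here due to padding overhead — for small or just-over-power-of-2 n, padding can outweigh the per-level savings)

Standard: 5735339 multiplications (179^3). Strassen: 5764801 multiplications (7^8, after padding to 256x256). Strassen reduces 8 recursive multiplications to 7 at each level.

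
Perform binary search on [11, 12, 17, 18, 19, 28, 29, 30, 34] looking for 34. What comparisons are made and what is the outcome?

Binary search for 34 in [11, 12, 17, 18, 19, 28, 29, 30, 34]:

lo=0, hi=8, mid=4, arr[mid]=19 -> 19 < 34, search right half
lo=5, hi=8, mid=6, arr[mid]=29 -> 29 < 34, search right half
lo=7, hi=8, mid=7, arr[mid]=30 -> 30 < 34, search right half
lo=8, hi=8, mid=8, arr[mid]=34 -> Found target at index 8!

Binary search finds 34 at index 8 after 4 comparisons. The search repeatedly halves the search space by comparing with the middle element.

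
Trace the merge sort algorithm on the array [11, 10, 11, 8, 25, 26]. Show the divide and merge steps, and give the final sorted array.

Merge sort trace:

Split: [11, 10, 11, 8, 25, 26] -> [11, 10, 11] and [8, 25, 26]
  Split: [11, 10, 11] -> [11] and [10, 11]
    Split: [10, 11] -> [10] and [11]
    Merge: [10] + [11] -> [10, 11]
  Merge: [11] + [10, 11] -> [10, 11, 11]
  Split: [8, 25, 26] -> [8] and [25, 26]
    Split: [25, 26] -> [25] and [26]
    Merge: [25] + [26] -> [25, 26]
  Merge: [8] + [25, 26] -> [8, 25, 26]
Merge: [10, 11, 11] + [8, 25, 26] -> [8, 10, 11, 11, 25, 26]

Final sorted array: [8, 10, 11, 11, 25, 26]

The merge sort proceeds by recursively splitting the array and merging sorted halves.
After all merges, the sorted array is [8, 10, 11, 11, 25, 26].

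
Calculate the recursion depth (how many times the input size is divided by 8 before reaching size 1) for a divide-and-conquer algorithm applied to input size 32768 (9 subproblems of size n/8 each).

For divide and conquer with division factor 8:

Problem sizes at each level:
Level 0: 32768
Level 1: 4096
Level 2: 512
Level 3: 64
Level 4: 8
Level 5: 1

The root is level 0 and the size-1 base case is level 5 (the tree spans levels 0 through 5, i.e. 6 levels counting the root), so the depth is the number of divisions: log_8(32768) = 5

The recursion tree depth is log_8(32768) = 5. At each level, the problem size is divided by 8, so it takes 5 divisions to reduce to a base case of size 1. The algorithm makes 9 recursive calls at each level.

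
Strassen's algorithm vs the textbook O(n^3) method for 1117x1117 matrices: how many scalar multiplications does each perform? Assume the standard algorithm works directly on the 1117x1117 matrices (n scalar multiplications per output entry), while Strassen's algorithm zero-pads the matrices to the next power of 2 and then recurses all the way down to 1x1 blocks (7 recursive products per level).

Matrix multiplication for 1117x1117 matrices:

Strassen's algorithm requires power-of-2 dimensions. Pad 1117x1117 to 2048x2048 (next power of 2).

Standard algorithm: 1117^3 = 1393668613 multiplications
Strassen's algorithm: 7^(log2(2048)) = 7^11 = 1977326743 multiplications
Difference: 1393668613 - 1977326743 = -583658130 (Strassen uses MORE here due to padding overhead — for small or just-over-power-of-2 n, padding can outweigh the per-level savings)

Standard: 1393668613 multiplications (1117^3). Strassen: 1977326743 multiplications (7^11, after padding to 2048x2048). Strassen reduces 8 recursive multiplications to 7 at each level.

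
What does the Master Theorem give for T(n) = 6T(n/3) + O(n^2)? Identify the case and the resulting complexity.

Master Theorem for T(n) = 6T(n/3) + O(n^2):

a = 6, b = 3, c = 2
log_b(a) = log_3(6) = 1.6309

Case 3: c = 2 > log_3(6) = 1.6309
T(n) = O(n^2) = O(n^2)

For T(n) = 6T(n/3) + O(n^2): log_3(6) = 1.6309. This is Case 3 of the Master Theorem (c > log_b(a), work dominated by root), giving O(n^2).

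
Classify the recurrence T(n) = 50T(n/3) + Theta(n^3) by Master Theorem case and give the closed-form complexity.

Master Theorem for T(n) = 50T(n/3) + O(n^3):

a = 50, b = 3, c = 3
log_b(a) = log_3(50) = 3.5609

Case 1: c = 3 < log_3(50) = 3.5609
T(n) = O(n^(log_3 50))

For T(n) = 50T(n/3) + O(n^3): log_3(50) = 3.5609. This is Case 1 of the Master Theorem (c < log_b(a), work dominated by leaves), giving O(n^(log_3 50)).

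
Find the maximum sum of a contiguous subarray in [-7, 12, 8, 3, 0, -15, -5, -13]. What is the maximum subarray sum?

Using Kadane's algorithm on [-7, 12, 8, 3, 0, -15, -5, -13]:

Scanning through the array:
Position 1 (value 12): max_ending_here = 12, max_so_far = 12
Position 2 (value 8): max_ending_here = 20, max_so_far = 20
Position 3 (value 3): max_ending_here = 23, max_so_far = 23
Position 4 (value 0): max_ending_here = 23, max_so_far = 23
Position 5 (value -15): max_ending_here = 8, max_so_far = 23
Position 6 (value -5): max_ending_here = 3, max_so_far = 23
Position 7 (value -13): max_ending_here = -10, max_so_far = 23

Maximum subarray: [12, 8, 3]
Maximum sum: 23

The maximum subarray is [12, 8, 3] with sum 23. This subarray runs from index 1 to index 3.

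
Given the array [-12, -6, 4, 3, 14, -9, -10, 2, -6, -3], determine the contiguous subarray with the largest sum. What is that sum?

Using Kadane's algorithm on [-12, -6, 4, 3, 14, -9, -10, 2, -6, -3]:

Scanning through the array:
Position 1 (value -6): max_ending_here = -6, max_so_far = -6
Position 2 (value 4): max_ending_here = 4, max_so_far = 4
Position 3 (value 3): max_ending_here = 7, max_so_far = 7
Position 4 (value 14): max_ending_here = 21, max_so_far = 21
Position 5 (value -9): max_ending_here = 12, max_so_far = 21
Position 6 (value -10): max_ending_here = 2, max_so_far = 21
Position 7 (value 2): max_ending_here = 4, max_so_far = 21
Position 8 (value -6): max_ending_here = -2, max_so_far = 21
Position 9 (value -3): max_ending_here = -3, max_so_far = 21

Maximum subarray: [4, 3, 14]
Maximum sum: 21

The maximum subarray is [4, 3, 14] with sum 21. This subarray runs from index 2 to index 4.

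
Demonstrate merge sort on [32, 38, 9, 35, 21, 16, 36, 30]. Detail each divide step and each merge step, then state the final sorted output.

Merge sort trace:

Split: [32, 38, 9, 35, 21, 16, 36, 30] -> [32, 38, 9, 35] and [21, 16, 36, 30]
  Split: [32, 38, 9, 35] -> [32, 38] and [9, 35]
    Split: [32, 38] -> [32] and [38]
    Merge: [32] + [38] -> [32, 38]
    Split: [9, 35] -> [9] and [35]
    Merge: [9] + [35] -> [9, 35]
  Merge: [32, 38] + [9, 35] -> [9, 32, 35, 38]
  Split: [21, 16, 36, 30] -> [21, 16] and [36, 30]
    Split: [21, 16] -> [21] and [16]
    Merge: [21] + [16] -> [16, 21]
    Split: [36, 30] -> [36] and [30]
    Merge: [36] + [30] -> [30, 36]
  Merge: [16, 21] + [30, 36] -> [16, 21, 30, 36]
Merge: [9, 32, 35, 38] + [16, 21, 30, 36] -> [9, 16, 21, 30, 32, 35, 36, 38]

Final sorted array: [9, 16, 21, 30, 32, 35, 36, 38]

The merge sort proceeds by recursively splitting the array and merging sorted halves.
After all merges, the sorted array is [9, 16, 21, 30, 32, 35, 36, 38].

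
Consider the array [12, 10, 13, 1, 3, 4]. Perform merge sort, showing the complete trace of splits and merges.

Merge sort trace:

Split: [12, 10, 13, 1, 3, 4] -> [12, 10, 13] and [1, 3, 4]
  Split: [12, 10, 13] -> [12] and [10, 13]
    Split: [10, 13] -> [10] and [13]
    Merge: [10] + [13] -> [10, 13]
  Merge: [12] + [10, 13] -> [10, 12, 13]
  Split: [1, 3, 4] -> [1] and [3, 4]
    Split: [3, 4] -> [3] and [4]
    Merge: [3] + [4] -> [3, 4]
  Merge: [1] + [3, 4] -> [1, 3, 4]
Merge: [10, 12, 13] + [1, 3, 4] -> [1, 3, 4, 10, 12, 13]

Final sorted array: [1, 3, 4, 10, 12, 13]

The merge sort proceeds by recursively splitting the array and merging sorted halves.
After all merges, the sorted array is [1, 3, 4, 10, 12, 13].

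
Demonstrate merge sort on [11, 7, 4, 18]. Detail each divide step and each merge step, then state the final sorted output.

Merge sort trace:

Split: [11, 7, 4, 18] -> [11, 7] and [4, 18]
  Split: [11, 7] -> [11] and [7]
  Merge: [11] + [7] -> [7, 11]
  Split: [4, 18] -> [4] and [18]
  Merge: [4] + [18] -> [4, 18]
Merge: [7, 11] + [4, 18] -> [4, 7, 11, 18]

Final sorted array: [4, 7, 11, 18]

The merge sort proceeds by recursively splitting the array and merging sorted halves.
After all merges, the sorted array is [4, 7, 11, 18].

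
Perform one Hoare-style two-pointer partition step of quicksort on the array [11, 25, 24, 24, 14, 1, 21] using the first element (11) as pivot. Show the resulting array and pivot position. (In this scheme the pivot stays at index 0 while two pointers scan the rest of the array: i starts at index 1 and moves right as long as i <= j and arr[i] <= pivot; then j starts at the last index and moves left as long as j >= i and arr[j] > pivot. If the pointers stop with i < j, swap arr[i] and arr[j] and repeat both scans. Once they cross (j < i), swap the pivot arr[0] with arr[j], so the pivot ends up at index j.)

Hoare-style two-pointer partition with pivot = 11:

Initial array: [11, 25, 24, 24, 14, 1, 21]

Pointers start at i = 1, j = 6.
i stops at index 1 (arr[1]=25 > 11), j stops at index 5 (arr[5]=1 <= 11): swap arr[1] and arr[5], array becomes [11, 1, 24, 24, 14, 25, 21]
i ends at 2, j ends at 1: the pointers have crossed (j < i), so scanning stops.

Swap pivot arr[0] with arr[1] to place pivot at position 1: [1, 11, 24, 24, 14, 25, 21]
Pivot position: 1

After partitioning with pivot 11, the array becomes [1, 11, 24, 24, 14, 25, 21]. The pivot is placed at index 1. All elements to the left of the pivot are <= 11, and all elements to the right are > 11.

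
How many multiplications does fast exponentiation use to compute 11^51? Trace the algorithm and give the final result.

Computing 11^51 by squaring (build up from 11^1; each line after the first costs one multiplication):

11^1 = 11
11^2 = (11^1)^2 = 11^2 = 121
11^3 = 11 * 11^2 = 11 * 121 = 1331
11^6 = (11^3)^2 = 1331^2 = 1771561
11^12 = (11^6)^2 = 1771561^2 = 3138428376721
11^24 = (11^12)^2 = 3138428376721^2 = 9849732675807611094711841
11^25 = 11 * 11^24 = 11 * 9849732675807611094711841 = 108347059433883722041830251
11^50 = (11^25)^2 = 108347059433883722041830251^2 = 11739085287969531650666649599035831993898213898723001
11^51 = 11 * 11^50 = 11 * 11739085287969531650666649599035831993898213898723001 = 129129938167664848157333145589394151932880352885953011

Result: 129129938167664848157333145589394151932880352885953011
Multiplications needed: 8 (8 lines after 11^1)

11^51 = 129129938167664848157333145589394151932880352885953011. Using exponentiation by squaring, this requires 8 multiplications. The key idea: if the exponent is even, square the half-power; if odd, multiply by the base once.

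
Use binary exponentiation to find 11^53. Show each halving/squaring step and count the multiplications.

Computing 11^53 by squaring (build up from 11^1; each line after the first costs one multiplication):

11^1 = 11
11^2 = (11^1)^2 = 11^2 = 121
11^3 = 11 * 11^2 = 11 * 121 = 1331
11^6 = (11^3)^2 = 1331^2 = 1771561
11^12 = (11^6)^2 = 1771561^2 = 3138428376721
11^13 = 11 * 11^12 = 11 * 3138428376721 = 34522712143931
11^26 = (11^13)^2 = 34522712143931^2 = 1191817653772720942460132761
11^52 = (11^26)^2 = 1191817653772720942460132761^2 = 1420429319844313329730664601483335671261683881745483121
11^53 = 11 * 11^52 = 11 * 1420429319844313329730664601483335671261683881745483121 = 15624722518287446627037310616316692383878522699200314331

Result: 15624722518287446627037310616316692383878522699200314331
Multiplications needed: 8 (8 lines after 11^1)

11^53 = 15624722518287446627037310616316692383878522699200314331. Using exponentiation by squaring, this requires 8 multiplications. The key idea: if the exponent is even, square the half-power; if odd, multiply by the base once.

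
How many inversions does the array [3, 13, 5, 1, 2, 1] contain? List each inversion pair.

Finding inversions in [3, 13, 5, 1, 2, 1]:

(0, 3): arr[0]=3 > arr[3]=1
(0, 4): arr[0]=3 > arr[4]=2
(0, 5): arr[0]=3 > arr[5]=1
(1, 2): arr[1]=13 > arr[2]=5
(1, 3): arr[1]=13 > arr[3]=1
(1, 4): arr[1]=13 > arr[4]=2
(1, 5): arr[1]=13 > arr[5]=1
(2, 3): arr[2]=5 > arr[3]=1
(2, 4): arr[2]=5 > arr[4]=2
(2, 5): arr[2]=5 > arr[5]=1
(4, 5): arr[4]=2 > arr[5]=1

Total inversions: 11

The array has 11 inversion(s): (0,3), (0,4), (0,5), (1,2), (1,3), (1,4), (1,5), (2,3), (2,4), (2,5), (4,5). Each pair (i,j) satisfies i < j and arr[i] > arr[j].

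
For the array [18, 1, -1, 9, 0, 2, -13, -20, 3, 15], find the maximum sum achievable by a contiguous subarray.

Using Kadane's algorithm on [18, 1, -1, 9, 0, 2, -13, -20, 3, 15]:

Scanning through the array:
Position 1 (value 1): max_ending_here = 19, max_so_far = 19
Position 2 (value -1): max_ending_here = 18, max_so_far = 19
Position 3 (value 9): max_ending_here = 27, max_so_far = 27
Position 4 (value 0): max_ending_here = 27, max_so_far = 27
Position 5 (value 2): max_ending_here = 29, max_so_far = 29
Position 6 (value -13): max_ending_here = 16, max_so_far = 29
Position 7 (value -20): max_ending_here = -4, max_so_far = 29
Position 8 (value 3): max_ending_here = 3, max_so_far = 29
Position 9 (value 15): max_ending_here = 18, max_so_far = 29

Maximum subarray: [18, 1, -1, 9, 0, 2]
Maximum sum: 29

The maximum subarray is [18, 1, -1, 9, 0, 2] with sum 29. This subarray runs from index 0 to index 5.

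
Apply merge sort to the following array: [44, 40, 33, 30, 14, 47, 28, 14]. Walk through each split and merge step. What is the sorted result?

Merge sort trace:

Split: [44, 40, 33, 30, 14, 47, 28, 14] -> [44, 40, 33, 30] and [14, 47, 28, 14]
  Split: [44, 40, 33, 30] -> [44, 40] and [33, 30]
    Split: [44, 40] -> [44] and [40]
    Merge: [44] + [40] -> [40, 44]
    Split: [33, 30] -> [33] and [30]
    Merge: [33] + [30] -> [30, 33]
  Merge: [40, 44] + [30, 33] -> [30, 33, 40, 44]
  Split: [14, 47, 28, 14] -> [14, 47] and [28, 14]
    Split: [14, 47] -> [14] and [47]
    Merge: [14] + [47] -> [14, 47]
    Split: [28, 14] -> [28] and [14]
    Merge: [28] + [14] -> [14, 28]
  Merge: [14, 47] + [14, 28] -> [14, 14, 28, 47]
Merge: [30, 33, 40, 44] + [14, 14, 28, 47] -> [14, 14, 28, 30, 33, 40, 44, 47]

Final sorted array: [14, 14, 28, 30, 33, 40, 44, 47]

The merge sort proceeds by recursively splitting the array and merging sorted halves.
After all merges, the sorted array is [14, 14, 28, 30, 33, 40, 44, 47].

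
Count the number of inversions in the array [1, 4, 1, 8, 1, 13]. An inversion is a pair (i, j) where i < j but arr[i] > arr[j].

Finding inversions in [1, 4, 1, 8, 1, 13]:

(1, 2): arr[1]=4 > arr[2]=1
(1, 4): arr[1]=4 > arr[4]=1
(3, 4): arr[3]=8 > arr[4]=1

Total inversions: 3

The array has 3 inversion(s): (1,2), (1,4), (3,4). Each pair (i,j) satisfies i < j and arr[i] > arr[j].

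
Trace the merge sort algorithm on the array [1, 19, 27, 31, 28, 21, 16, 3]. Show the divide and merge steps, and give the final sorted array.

Merge sort trace:

Split: [1, 19, 27, 31, 28, 21, 16, 3] -> [1, 19, 27, 31] and [28, 21, 16, 3]
  Split: [1, 19, 27, 31] -> [1, 19] and [27, 31]
    Split: [1, 19] -> [1] and [19]
    Merge: [1] + [19] -> [1, 19]
    Split: [27, 31] -> [27] and [31]
    Merge: [27] + [31] -> [27, 31]
  Merge: [1, 19] + [27, 31] -> [1, 19, 27, 31]
  Split: [28, 21, 16, 3] -> [28, 21] and [16, 3]
    Split: [28, 21] -> [28] and [21]
    Merge: [28] + [21] -> [21, 28]
    Split: [16, 3] -> [16] and [3]
    Merge: [16] + [3] -> [3, 16]
  Merge: [21, 28] + [3, 16] -> [3, 16, 21, 28]
Merge: [1, 19, 27, 31] + [3, 16, 21, 28] -> [1, 3, 16, 19, 21, 27, 28, 31]

Final sorted array: [1, 3, 16, 19, 21, 27, 28, 31]

The merge sort proceeds by recursively splitting the array and merging sorted halves.
After all merges, the sorted array is [1, 3, 16, 19, 21, 27, 28, 31].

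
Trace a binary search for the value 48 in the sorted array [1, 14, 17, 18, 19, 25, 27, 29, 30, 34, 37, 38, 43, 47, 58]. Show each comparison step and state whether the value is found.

Binary search for 48 in [1, 14, 17, 18, 19, 25, 27, 29, 30, 34, 37, 38, 43, 47, 58]:

lo=0, hi=14, mid=7, arr[mid]=29 -> 29 < 48, search right half
lo=8, hi=14, mid=11, arr[mid]=38 -> 38 < 48, search right half
lo=12, hi=14, mid=13, arr[mid]=47 -> 47 < 48, search right half
lo=14, hi=14, mid=14, arr[mid]=58 -> 58 > 48, search left half
lo=14 > hi=13, target 48 not found

Binary search determines that 48 is not in the array after 4 comparisons. The search space was exhausted without finding the target.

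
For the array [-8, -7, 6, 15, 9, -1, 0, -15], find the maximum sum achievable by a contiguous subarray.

Using Kadane's algorithm on [-8, -7, 6, 15, 9, -1, 0, -15]:

Scanning through the array:
Position 1 (value -7): max_ending_here = -7, max_so_far = -7
Position 2 (value 6): max_ending_here = 6, max_so_far = 6
Position 3 (value 15): max_ending_here = 21, max_so_far = 21
Position 4 (value 9): max_ending_here = 30, max_so_far = 30
Position 5 (value -1): max_ending_here = 29, max_so_far = 30
Position 6 (value 0): max_ending_here = 29, max_so_far = 30
Position 7 (value -15): max_ending_here = 14, max_so_far = 30

Maximum subarray: [6, 15, 9]
Maximum sum: 30

The maximum subarray is [6, 15, 9] with sum 30. This subarray runs from index 2 to index 4.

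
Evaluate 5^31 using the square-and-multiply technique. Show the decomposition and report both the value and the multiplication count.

Computing 5^31 by squaring (build up from 5^1; each line after the first costs one multiplication):

5^1 = 5
5^2 = (5^1)^2 = 5^2 = 25
5^3 = 5 * 5^2 = 5 * 25 = 125
5^6 = (5^3)^2 = 125^2 = 15625
5^7 = 5 * 5^6 = 5 * 15625 = 78125
5^14 = (5^7)^2 = 78125^2 = 6103515625
5^15 = 5 * 5^14 = 5 * 6103515625 = 30517578125
5^30 = (5^15)^2 = 30517578125^2 = 931322574615478515625
5^31 = 5 * 5^30 = 5 * 931322574615478515625 = 4656612873077392578125

Result: 4656612873077392578125
Multiplications needed: 8 (8 lines after 5^1)

5^31 = 4656612873077392578125. Using exponentiation by squaring, this requires 8 multiplications. The key idea: if the exponent is even, square the half-power; if odd, multiply by the base once.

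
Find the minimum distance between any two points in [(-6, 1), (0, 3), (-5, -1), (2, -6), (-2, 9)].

Computing all pairwise distances among 5 points:

d((-6, 1), (0, 3)) = 6.3246
d((-6, 1), (-5, -1)) = 2.2361 <-- minimum
d((-6, 1), (2, -6)) = 10.6301
d((-6, 1), (-2, 9)) = 8.9443
d((0, 3), (-5, -1)) = 6.4031
d((0, 3), (2, -6)) = 9.2195
d((0, 3), (-2, 9)) = 6.3246
d((-5, -1), (2, -6)) = 8.6023
d((-5, -1), (-2, 9)) = 10.4403
d((2, -6), (-2, 9)) = 15.5242

Closest pair: (-6, 1) and (-5, -1) with distance 2.2361

The closest pair is (-6, 1) and (-5, -1) with Euclidean distance 2.2361. For 5 points, brute-force pairwise comparison is shown above. For large n, the divide-and-conquer algorithm (sort by x, recurse on halves, check the dividing strip) achieves O(n log n).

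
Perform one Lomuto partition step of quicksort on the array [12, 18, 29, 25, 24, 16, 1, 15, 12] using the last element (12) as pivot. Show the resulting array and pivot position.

Lomuto partition with pivot = 12:

Initial array: [12, 18, 29, 25, 24, 16, 1, 15, 12]

arr[0]=12 <= 12: swap with position 0, array becomes [12, 18, 29, 25, 24, 16, 1, 15, 12]
arr[1]=18 > 12: no swap
arr[2]=29 > 12: no swap
arr[3]=25 > 12: no swap
arr[4]=24 > 12: no swap
arr[5]=16 > 12: no swap
arr[6]=1 <= 12: swap with position 1, array becomes [12, 1, 29, 25, 24, 16, 18, 15, 12]
arr[7]=15 > 12: no swap

Place pivot at position 2: [12, 1, 12, 25, 24, 16, 18, 15, 29]
Pivot position: 2

After partitioning with pivot 12, the array becomes [12, 1, 12, 25, 24, 16, 18, 15, 29]. The pivot is placed at index 2. All elements to the left of the pivot are <= 12, and all elements to the right are > 12.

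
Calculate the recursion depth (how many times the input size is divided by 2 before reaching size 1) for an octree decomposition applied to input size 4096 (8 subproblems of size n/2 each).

For divide and conquer with division factor 2:

Problem sizes at each level:
Level 0: 4096
Level 1: 2048
Level 2: 1024
Level 3: 512
Level 4: 256
Level 5: 128
Level 6: 64
Level 7: 32
Level 8: 16
Level 9: 8
Level 10: 4
Level 11: 2
Level 12: 1

The root is level 0 and the size-1 base case is level 12 (the tree spans levels 0 through 12, i.e. 13 levels counting the root), so the depth is the number of divisions: log_2(4096) = 12

The recursion tree depth is log_2(4096) = 12. At each level, the problem size is divided by 2, so it takes 12 divisions to reduce to a base case of size 1. The algorithm makes 8 recursive calls at each level.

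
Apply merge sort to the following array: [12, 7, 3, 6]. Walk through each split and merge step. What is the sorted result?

Merge sort trace:

Split: [12, 7, 3, 6] -> [12, 7] and [3, 6]
  Split: [12, 7] -> [12] and [7]
  Merge: [12] + [7] -> [7, 12]
  Split: [3, 6] -> [3] and [6]
  Merge: [3] + [6] -> [3, 6]
Merge: [7, 12] + [3, 6] -> [3, 6, 7, 12]

Final sorted array: [3, 6, 7, 12]

The merge sort proceeds by recursively splitting the array and merging sorted halves.
After all merges, the sorted array is [3, 6, 7, 12].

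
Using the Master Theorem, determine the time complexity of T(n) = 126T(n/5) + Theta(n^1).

Master Theorem for T(n) = 126T(n/5) + O(n^1):

a = 126, b = 5, c = 1
log_b(a) = log_5(126) = 3.0050

Case 1: c = 1 < log_5(126) = 3.0050
T(n) = O(n^(log_5 126))

For T(n) = 126T(n/5) + O(n^1): log_5(126) = 3.0050. This is Case 1 of the Master Theorem (c < log_b(a), work dominated by leaves), giving O(n^(log_5 126)).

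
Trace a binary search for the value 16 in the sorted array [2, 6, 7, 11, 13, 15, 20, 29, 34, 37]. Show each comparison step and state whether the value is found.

Binary search for 16 in [2, 6, 7, 11, 13, 15, 20, 29, 34, 37]:

lo=0, hi=9, mid=4, arr[mid]=13 -> 13 < 16, search right half
lo=5, hi=9, mid=7, arr[mid]=29 -> 29 > 16, search left half
lo=5, hi=6, mid=5, arr[mid]=15 -> 15 < 16, search right half
lo=6, hi=6, mid=6, arr[mid]=20 -> 20 > 16, search left half
lo=6 > hi=5, target 16 not found

Binary search determines that 16 is not in the array after 4 comparisons. The search space was exhausted without finding the target.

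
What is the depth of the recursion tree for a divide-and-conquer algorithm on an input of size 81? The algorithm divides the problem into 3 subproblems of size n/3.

For divide and conquer with division factor 3:

Problem sizes at each level:
Level 0: 81
Level 1: 27
Level 2: 9
Level 3: 3
Level 4: 1

The root is level 0 and the size-1 base case is level 4 (the tree spans levels 0 through 4, i.e. 5 levels counting the root), so the depth is the number of divisions: log_3(81) = 4

The recursion tree depth is log_3(81) = 4. At each level, the problem size is divided by 3, so it takes 4 divisions to reduce to a base case of size 1. The algorithm makes 3 recursive calls at each level.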